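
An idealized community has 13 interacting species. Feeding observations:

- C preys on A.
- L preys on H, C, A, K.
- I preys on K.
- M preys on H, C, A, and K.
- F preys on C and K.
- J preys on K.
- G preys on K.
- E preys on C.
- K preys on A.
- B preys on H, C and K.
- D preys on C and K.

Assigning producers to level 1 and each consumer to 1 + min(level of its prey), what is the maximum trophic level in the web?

Producers (level 1): H, A.
Following each consumer down to its lowest-level prey: A → K → G (levels 1 through 3).
All prey of G (K 2) are at level 2 or above, so G is at level 1 + 2 = 3.
Every consumer has at least one prey at level 2 or below, so none exceeds level 3.

3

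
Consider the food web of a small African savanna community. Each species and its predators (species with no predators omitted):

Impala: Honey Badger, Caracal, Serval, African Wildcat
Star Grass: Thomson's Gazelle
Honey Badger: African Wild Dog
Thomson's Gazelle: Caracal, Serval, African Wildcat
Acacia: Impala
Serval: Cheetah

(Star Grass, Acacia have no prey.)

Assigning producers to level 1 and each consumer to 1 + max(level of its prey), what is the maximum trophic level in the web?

Producers (level 1): Star Grass, Acacia.
Star Grass → Thomson's Gazelle → Serval → Cheetah gives Cheetah level 4.
No species has a prey at level 4, so no species reaches level 5.

4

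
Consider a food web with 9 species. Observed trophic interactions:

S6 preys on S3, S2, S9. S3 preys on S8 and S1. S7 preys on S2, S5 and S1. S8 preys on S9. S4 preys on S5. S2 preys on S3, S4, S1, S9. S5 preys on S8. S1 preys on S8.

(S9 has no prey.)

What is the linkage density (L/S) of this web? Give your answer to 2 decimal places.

There are L = 16 links among S = 9 species.
L/S = 16/9 = 1.7778 ≈ 1.78.

L/S = 1.78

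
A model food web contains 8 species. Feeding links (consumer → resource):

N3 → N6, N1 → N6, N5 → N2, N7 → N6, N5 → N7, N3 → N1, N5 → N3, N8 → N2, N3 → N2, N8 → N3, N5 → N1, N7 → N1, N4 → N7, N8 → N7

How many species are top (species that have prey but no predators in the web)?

Top species (has prey, but nothing eats it): N8, N4, N5.
Count: 3.

3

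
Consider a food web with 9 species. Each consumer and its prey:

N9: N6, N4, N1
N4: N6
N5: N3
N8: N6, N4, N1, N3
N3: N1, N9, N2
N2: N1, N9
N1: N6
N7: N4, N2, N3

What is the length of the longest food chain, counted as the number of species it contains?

6 species

One longest chain: N6 → N4 → N9 → N2 → N3 → N8.
It has 6 species and 5 links.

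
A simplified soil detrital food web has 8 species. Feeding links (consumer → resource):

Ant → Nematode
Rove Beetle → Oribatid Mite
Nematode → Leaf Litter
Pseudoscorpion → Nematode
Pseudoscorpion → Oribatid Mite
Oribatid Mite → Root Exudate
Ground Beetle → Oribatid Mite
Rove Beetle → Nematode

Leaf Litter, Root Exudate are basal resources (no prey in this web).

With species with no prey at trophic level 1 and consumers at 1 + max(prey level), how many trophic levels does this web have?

Basal resources (level 1): Leaf Litter, Root Exudate.
Root Exudate → Oribatid Mite → Ground Beetle gives Ground Beetle level 3.
No species has a prey at level 3, so no species reaches level 4.

3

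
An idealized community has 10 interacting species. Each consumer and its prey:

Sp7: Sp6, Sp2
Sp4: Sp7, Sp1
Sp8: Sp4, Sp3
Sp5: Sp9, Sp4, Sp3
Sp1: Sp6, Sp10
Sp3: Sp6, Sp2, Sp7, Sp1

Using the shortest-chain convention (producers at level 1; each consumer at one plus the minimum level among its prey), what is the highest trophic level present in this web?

3

Producers (level 1): Sp9, Sp6, Sp2, Sp10.
Following each consumer down to its lowest-level prey: Sp6 → Sp3 → Sp8 (levels 1 through 3).
All prey of Sp8 (Sp3 2, Sp4 3) are at level 2 or above, so Sp8 is at level 1 + 2 = 3.
Every consumer has at least one prey at level 2 or below, so none exceeds level 3.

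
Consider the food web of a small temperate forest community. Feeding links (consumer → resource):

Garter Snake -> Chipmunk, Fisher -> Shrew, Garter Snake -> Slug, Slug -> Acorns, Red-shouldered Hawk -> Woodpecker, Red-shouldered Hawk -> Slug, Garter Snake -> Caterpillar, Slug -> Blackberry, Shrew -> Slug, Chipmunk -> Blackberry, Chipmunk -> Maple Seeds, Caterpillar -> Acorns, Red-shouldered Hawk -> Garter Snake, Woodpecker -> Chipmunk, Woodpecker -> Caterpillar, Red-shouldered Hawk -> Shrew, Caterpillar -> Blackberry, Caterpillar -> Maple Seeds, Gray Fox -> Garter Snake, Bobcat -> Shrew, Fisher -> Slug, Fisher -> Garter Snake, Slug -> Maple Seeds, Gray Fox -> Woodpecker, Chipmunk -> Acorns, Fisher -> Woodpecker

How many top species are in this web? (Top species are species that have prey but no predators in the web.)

Top species (has prey, but nothing eats it): Fisher, Bobcat, Gray Fox, Red-shouldered Hawk.
Count: 4.

4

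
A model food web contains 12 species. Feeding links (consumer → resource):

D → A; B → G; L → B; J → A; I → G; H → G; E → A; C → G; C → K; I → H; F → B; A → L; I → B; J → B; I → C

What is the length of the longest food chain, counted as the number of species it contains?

5 species

One longest chain: G → B → L → A → J.
It has 5 species and 4 links.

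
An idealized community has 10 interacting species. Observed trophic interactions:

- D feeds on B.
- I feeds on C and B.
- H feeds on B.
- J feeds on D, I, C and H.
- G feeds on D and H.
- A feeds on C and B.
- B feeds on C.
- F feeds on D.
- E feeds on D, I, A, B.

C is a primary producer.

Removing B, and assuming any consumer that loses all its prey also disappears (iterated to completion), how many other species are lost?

4

Remove B.
Round 1: D (all prey gone), H (all prey gone) → extinct.
Round 2: G (all prey gone), F (all prey gone) → extinct.
No further losses. Total secondary extinctions: 4.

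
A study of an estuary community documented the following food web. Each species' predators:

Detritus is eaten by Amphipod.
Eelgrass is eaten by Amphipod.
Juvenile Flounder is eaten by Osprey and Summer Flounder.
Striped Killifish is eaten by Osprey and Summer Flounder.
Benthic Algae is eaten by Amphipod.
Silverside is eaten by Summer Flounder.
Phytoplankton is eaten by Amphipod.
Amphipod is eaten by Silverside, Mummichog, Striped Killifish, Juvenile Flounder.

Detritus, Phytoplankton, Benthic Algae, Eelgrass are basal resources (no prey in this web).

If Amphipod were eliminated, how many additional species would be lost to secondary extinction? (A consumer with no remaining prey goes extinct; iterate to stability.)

6

Remove Amphipod.
Round 1: Silverside (all prey gone), Striped Killifish (all prey gone), Mummichog (all prey gone), Juvenile Flounder (all prey gone) → extinct.
Round 2: Osprey (all prey gone), Summer Flounder (all prey gone) → extinct.
No further losses. Total secondary extinctions: 6.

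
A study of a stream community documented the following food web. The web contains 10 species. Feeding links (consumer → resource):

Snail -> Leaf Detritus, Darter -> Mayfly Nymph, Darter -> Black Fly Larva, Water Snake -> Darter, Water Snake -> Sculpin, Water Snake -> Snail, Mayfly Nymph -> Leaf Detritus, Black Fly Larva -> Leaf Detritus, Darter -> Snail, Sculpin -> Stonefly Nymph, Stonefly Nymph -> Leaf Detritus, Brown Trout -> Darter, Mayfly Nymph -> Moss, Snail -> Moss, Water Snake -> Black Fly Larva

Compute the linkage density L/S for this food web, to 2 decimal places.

L/S = 1.50

There are L = 15 links among S = 10 species.
L/S = 15/10 = 1.5000 ≈ 1.50.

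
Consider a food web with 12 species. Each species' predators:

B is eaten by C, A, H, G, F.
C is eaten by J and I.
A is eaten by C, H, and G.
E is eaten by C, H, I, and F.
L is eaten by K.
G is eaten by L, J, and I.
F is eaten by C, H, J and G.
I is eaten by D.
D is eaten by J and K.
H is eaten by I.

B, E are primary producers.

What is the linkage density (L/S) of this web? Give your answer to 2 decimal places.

L/S = 2.17

There are L = 26 links among S = 12 species.
L/S = 26/12 = 2.1667 ≈ 2.17.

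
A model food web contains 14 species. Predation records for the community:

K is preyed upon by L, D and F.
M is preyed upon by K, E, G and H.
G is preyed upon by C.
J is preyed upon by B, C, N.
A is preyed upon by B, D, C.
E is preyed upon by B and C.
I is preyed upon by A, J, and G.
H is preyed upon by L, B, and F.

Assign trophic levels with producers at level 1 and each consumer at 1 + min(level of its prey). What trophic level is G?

M is a producer → level 1.
G eats M → level 2.

Trophic level 2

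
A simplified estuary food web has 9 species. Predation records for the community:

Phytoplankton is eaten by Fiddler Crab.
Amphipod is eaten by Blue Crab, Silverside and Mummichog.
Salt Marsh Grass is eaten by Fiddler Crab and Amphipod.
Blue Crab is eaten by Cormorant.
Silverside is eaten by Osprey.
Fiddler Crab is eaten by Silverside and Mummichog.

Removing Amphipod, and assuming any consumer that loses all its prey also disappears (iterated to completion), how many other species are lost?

2

Remove Amphipod.
Round 1: Blue Crab (all prey gone) → extinct.
Round 2: Cormorant (all prey gone) → extinct.
No further losses. Total secondary extinctions: 2.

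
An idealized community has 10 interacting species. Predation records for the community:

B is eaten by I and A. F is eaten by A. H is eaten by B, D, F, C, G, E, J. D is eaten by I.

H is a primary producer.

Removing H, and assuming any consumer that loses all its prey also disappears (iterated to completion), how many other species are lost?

9

Remove H.
Round 1: D (all prey gone), J (all prey gone), E (all prey gone), B (all prey gone), G (all prey gone), F (all prey gone), C (all prey gone) → extinct.
Round 2: A (all prey gone), I (all prey gone) → extinct.
No further losses. Total secondary extinctions: 9.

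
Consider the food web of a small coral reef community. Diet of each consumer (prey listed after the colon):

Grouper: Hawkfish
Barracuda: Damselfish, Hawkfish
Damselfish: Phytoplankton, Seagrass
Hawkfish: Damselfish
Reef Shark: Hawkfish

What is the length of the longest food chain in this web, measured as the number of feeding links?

3 links

One longest chain: Phytoplankton → Damselfish → Hawkfish → Reef Shark.
It has 4 species and 3 links.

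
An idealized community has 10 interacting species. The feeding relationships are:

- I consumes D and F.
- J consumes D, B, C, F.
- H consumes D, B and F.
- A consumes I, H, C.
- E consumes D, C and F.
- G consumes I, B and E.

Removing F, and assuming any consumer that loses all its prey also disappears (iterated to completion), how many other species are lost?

0

Remove F.
Every predator of it retains at least one other prey: I still has D; J still has D, C, B; E still has D, C; H still has D, B.
No consumer loses all prey, so no secondary extinctions occur.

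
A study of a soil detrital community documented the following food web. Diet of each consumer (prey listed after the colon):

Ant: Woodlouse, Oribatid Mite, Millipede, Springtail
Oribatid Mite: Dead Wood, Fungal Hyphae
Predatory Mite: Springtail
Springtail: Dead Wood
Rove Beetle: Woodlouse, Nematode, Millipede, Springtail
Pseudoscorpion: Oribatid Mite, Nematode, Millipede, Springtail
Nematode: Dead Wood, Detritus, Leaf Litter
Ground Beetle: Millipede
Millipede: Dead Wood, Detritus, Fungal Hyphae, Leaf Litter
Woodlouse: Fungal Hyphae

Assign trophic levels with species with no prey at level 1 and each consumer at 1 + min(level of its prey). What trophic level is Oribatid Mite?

Dead Wood has no prey (basal) → level 1.
Oribatid Mite eats Dead Wood → level 2.

Trophic level 2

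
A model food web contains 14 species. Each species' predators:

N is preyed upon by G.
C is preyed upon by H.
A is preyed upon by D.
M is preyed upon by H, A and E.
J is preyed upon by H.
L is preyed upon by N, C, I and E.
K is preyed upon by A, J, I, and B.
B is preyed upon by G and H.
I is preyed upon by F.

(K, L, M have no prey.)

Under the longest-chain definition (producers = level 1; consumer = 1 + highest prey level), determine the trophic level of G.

Trophic level 3

K is a producer → level 1.
B eats K → level 2.
G eats B (level 2); other prey at levels: N 2 → level 3.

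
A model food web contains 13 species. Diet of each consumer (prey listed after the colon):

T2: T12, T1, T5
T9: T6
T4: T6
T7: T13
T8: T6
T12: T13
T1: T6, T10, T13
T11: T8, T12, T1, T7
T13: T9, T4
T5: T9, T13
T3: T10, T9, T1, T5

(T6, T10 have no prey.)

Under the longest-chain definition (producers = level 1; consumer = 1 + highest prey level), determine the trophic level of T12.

T6 is a producer → level 1.
T9 eats T6 → level 2.
T13 eats T9 (level 2); other prey at levels: T4 2 → level 3.
T12 eats T13 → level 4.

Trophic level 4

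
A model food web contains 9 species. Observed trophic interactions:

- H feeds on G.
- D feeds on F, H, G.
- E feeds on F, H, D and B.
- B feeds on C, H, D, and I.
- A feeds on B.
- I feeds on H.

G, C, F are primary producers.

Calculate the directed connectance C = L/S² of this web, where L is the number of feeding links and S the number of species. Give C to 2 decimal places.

The web has S = 9 species and L = 14 feeding links.
C = L / S² = 14 / 81 = 0.1728 ≈ 0.17.

C = 0.17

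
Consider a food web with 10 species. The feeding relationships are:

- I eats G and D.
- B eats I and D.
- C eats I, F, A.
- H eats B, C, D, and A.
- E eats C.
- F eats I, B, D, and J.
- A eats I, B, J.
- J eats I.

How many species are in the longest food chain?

6 species

One longest chain: D → I → J → F → C → H.
It has 6 species and 5 links.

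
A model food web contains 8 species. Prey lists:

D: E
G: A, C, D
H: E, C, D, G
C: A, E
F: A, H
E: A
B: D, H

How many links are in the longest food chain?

One longest chain: A → E → C → G → H → F.
It has 6 species and 5 links.

5 links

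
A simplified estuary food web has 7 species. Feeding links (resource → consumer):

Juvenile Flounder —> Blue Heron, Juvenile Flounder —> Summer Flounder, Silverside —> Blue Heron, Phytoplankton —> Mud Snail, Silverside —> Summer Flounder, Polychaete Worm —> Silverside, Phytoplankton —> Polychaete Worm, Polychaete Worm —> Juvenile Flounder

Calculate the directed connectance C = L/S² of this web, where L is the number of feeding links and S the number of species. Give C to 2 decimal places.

The web has S = 7 species and L = 8 feeding links.
C = L / S² = 8 / 49 = 0.1633 ≈ 0.16.

C = 0.16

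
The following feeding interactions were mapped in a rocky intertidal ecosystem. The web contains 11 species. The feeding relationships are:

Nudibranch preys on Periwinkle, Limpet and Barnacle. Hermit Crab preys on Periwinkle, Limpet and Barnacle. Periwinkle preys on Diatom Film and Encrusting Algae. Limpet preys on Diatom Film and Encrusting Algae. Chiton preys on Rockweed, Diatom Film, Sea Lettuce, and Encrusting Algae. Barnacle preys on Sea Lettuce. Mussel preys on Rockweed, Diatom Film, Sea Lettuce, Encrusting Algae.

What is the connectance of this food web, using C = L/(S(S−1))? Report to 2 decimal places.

The web has S = 11 species and L = 19 feeding links.
C = L / (S(S−1)) = 19 / 110 = 0.1727 ≈ 0.17.

C = 0.17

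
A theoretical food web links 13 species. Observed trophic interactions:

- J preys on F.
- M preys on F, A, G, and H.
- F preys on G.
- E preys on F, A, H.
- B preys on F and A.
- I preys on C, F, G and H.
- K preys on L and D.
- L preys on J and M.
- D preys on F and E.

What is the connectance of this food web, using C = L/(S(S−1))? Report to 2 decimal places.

C = 0.13

The web has S = 13 species and L = 21 feeding links.
C = L / (S(S−1)) = 21 / 156 = 0.1346 ≈ 0.13.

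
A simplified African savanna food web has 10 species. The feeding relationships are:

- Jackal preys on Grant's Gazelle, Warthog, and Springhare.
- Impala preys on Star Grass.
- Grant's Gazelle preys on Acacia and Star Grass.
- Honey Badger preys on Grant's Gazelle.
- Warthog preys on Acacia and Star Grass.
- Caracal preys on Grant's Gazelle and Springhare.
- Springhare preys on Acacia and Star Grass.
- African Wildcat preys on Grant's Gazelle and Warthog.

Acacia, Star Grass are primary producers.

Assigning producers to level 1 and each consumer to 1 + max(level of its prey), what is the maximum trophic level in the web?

3

Producers (level 1): Acacia, Star Grass.
Acacia → Grant's Gazelle → Honey Badger gives Honey Badger level 3.
No species has a prey at level 3, so no species reaches level 4.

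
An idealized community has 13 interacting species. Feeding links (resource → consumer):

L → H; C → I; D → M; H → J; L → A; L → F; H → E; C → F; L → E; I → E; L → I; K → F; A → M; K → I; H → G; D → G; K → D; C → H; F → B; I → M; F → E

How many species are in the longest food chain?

3 species

One longest chain: L → H → G.
It has 3 species and 2 links.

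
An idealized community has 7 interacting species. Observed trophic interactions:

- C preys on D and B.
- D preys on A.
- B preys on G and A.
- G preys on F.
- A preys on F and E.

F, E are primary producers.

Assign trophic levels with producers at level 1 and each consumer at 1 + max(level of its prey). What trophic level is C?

F is a producer → level 1.
A eats F (level 1); other prey at levels: E 1 → level 2.
D eats A → level 3.
C eats D (level 3); other prey at levels: B 3 → level 4.

Trophic level 4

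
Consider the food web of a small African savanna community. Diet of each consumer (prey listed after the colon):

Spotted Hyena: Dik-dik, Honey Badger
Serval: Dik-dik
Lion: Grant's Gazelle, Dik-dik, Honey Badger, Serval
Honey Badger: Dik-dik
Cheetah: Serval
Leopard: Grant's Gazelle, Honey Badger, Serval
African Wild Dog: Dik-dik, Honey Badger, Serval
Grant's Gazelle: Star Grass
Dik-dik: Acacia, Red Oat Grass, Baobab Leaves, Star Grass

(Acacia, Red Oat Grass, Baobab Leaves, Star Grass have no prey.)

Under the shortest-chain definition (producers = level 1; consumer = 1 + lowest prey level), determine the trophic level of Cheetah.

Trophic level 4

Acacia is a producer → level 1.
Dik-dik eats Acacia → level 2.
Serval eats Dik-dik → level 3.
Cheetah eats Serval → level 4.
No prey of Cheetah is below level 3, so 4 is the minimum.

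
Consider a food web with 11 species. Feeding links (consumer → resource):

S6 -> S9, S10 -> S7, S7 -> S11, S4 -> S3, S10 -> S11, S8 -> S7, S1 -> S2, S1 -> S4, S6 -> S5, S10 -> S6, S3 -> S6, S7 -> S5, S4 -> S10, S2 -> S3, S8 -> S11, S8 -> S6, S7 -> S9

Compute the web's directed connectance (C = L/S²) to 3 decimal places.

C = 0.140

The web has S = 11 species and L = 17 feeding links.
C = L / S² = 17 / 121 = 0.1405 ≈ 0.140.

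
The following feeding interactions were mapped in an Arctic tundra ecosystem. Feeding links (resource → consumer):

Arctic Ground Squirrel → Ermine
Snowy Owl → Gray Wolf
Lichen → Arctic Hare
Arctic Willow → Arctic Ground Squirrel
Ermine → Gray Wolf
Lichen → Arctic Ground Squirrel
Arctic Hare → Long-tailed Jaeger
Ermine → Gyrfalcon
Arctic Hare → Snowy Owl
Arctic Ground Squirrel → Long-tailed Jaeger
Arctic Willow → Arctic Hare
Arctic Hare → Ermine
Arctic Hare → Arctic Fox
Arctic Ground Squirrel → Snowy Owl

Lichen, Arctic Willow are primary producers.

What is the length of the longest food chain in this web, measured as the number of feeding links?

One longest chain: Lichen → Arctic Ground Squirrel → Snowy Owl → Gray Wolf.
It has 4 species and 3 links.

3 links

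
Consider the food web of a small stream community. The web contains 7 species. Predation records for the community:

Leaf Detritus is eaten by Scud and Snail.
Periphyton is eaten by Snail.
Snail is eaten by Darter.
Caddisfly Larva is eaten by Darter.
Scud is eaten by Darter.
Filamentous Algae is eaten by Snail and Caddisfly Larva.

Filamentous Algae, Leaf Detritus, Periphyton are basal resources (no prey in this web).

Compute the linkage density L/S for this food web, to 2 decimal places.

L/S = 1.14

There are L = 8 links among S = 7 species.
L/S = 8/7 = 1.1429 ≈ 1.14.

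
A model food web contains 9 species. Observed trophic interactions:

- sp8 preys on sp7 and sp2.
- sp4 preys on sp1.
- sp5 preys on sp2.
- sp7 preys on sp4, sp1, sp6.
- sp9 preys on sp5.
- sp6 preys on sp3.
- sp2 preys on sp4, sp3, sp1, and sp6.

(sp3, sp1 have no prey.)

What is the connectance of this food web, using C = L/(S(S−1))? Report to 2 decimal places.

C = 0.18

The web has S = 9 species and L = 13 feeding links.
C = L / (S(S−1)) = 13 / 72 = 0.1806 ≈ 0.18.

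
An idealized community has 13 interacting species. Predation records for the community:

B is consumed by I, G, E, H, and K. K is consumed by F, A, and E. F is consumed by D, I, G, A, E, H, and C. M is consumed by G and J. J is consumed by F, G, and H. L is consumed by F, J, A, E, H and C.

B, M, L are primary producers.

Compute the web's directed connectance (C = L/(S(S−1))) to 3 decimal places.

C = 0.167

The web has S = 13 species and L = 26 feeding links.
C = L / (S(S−1)) = 26 / 156 = 0.1667 ≈ 0.167.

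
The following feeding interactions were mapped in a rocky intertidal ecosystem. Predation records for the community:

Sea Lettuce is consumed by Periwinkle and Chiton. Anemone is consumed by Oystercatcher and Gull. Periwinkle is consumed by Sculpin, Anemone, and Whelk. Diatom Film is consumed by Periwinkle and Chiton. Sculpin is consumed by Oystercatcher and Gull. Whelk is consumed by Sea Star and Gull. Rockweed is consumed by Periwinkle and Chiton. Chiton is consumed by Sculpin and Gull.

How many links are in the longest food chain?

3 links

One longest chain: Rockweed → Periwinkle → Whelk → Sea Star.
It has 4 species and 3 links.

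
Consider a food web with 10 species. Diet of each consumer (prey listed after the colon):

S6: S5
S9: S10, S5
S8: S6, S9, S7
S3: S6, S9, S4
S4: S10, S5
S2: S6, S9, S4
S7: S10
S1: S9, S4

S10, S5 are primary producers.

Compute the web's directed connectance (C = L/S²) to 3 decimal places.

The web has S = 10 species and L = 17 feeding links.
C = L / S² = 17 / 100 = 0.1700 ≈ 0.170.

C = 0.170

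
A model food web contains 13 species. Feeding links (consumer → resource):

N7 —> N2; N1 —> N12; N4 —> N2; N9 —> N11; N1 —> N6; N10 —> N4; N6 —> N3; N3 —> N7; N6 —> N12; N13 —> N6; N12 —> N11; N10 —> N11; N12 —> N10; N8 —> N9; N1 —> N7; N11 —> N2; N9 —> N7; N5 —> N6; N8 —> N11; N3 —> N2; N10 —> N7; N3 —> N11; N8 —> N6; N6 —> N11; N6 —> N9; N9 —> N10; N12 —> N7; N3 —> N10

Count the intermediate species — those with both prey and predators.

8

Intermediate species (has both prey and predators): N4, N11, N7, N10, N3, N9, N12, N6.
Count: 8.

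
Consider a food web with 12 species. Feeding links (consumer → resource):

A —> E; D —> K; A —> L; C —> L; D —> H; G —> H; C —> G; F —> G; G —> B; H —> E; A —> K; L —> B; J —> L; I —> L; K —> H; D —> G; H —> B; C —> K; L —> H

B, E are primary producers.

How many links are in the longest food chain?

3 links

One longest chain: B → H → G → F.
It has 4 species and 3 links.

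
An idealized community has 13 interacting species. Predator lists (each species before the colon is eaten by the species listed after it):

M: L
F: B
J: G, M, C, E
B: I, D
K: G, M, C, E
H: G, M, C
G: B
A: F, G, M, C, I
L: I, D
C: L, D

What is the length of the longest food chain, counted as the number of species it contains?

One longest chain: A → F → B → I.
It has 4 species and 3 links.

4 species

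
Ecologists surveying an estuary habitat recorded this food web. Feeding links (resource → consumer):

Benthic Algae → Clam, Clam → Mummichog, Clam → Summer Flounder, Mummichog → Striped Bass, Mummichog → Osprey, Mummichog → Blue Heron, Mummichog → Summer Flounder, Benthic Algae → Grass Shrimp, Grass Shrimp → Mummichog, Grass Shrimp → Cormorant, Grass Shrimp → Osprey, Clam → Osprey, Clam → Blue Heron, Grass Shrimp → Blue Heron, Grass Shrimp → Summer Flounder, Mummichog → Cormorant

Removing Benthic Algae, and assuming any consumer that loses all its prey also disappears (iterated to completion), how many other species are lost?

8

Remove Benthic Algae.
Round 1: Grass Shrimp (all prey gone), Clam (all prey gone) → extinct.
Round 2: Mummichog (all prey gone) → extinct.
Round 3: Cormorant (all prey gone), Blue Heron (all prey gone), Osprey (all prey gone), Striped Bass (all prey gone), Summer Flounder (all prey gone) → extinct.
No further losses. Total secondary extinctions: 8.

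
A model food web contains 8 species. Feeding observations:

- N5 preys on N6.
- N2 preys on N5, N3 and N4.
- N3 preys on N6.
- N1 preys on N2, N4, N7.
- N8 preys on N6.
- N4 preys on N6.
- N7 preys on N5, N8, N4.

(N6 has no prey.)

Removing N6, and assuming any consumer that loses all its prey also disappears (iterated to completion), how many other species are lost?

7

Remove N6.
Round 1: N4 (all prey gone), N5 (all prey gone), N8 (all prey gone), N3 (all prey gone) → extinct.
Round 2: N7 (all prey gone), N2 (all prey gone) → extinct.
Round 3: N1 (all prey gone) → extinct.
No further losses. Total secondary extinctions: 7.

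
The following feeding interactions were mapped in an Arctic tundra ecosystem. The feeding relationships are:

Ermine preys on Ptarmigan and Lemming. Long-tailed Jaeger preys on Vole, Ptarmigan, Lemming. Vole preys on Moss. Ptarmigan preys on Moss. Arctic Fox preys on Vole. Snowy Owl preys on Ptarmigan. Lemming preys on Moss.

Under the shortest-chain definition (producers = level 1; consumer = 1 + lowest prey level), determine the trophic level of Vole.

Moss is a producer → level 1.
Vole eats Moss → level 2.

Trophic level 2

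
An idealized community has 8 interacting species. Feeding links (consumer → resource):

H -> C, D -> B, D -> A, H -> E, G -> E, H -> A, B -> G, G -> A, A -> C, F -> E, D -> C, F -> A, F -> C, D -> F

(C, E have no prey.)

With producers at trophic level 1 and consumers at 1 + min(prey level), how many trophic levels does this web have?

Producers (level 1): C, E.
Following each consumer down to its lowest-level prey: E → G → B (levels 1 through 3).
All prey of B (G 2) are at level 2 or above, so B is at level 1 + 2 = 3.
Every consumer has at least one prey at level 2 or below, so none exceeds level 3.

3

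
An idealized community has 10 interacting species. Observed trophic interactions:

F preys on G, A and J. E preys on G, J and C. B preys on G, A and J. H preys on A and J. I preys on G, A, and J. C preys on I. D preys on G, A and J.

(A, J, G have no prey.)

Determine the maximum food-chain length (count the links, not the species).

One longest chain: A → I → C → E.
It has 4 species and 3 links.

3 links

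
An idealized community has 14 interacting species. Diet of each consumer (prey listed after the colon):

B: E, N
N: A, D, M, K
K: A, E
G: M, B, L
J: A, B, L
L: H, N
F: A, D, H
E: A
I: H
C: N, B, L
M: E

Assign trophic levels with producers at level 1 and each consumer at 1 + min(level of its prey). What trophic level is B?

A is a producer → level 1.
N eats A → level 2.
B eats N → level 3.
No prey of B is below level 2, so 3 is the minimum.

Trophic level 3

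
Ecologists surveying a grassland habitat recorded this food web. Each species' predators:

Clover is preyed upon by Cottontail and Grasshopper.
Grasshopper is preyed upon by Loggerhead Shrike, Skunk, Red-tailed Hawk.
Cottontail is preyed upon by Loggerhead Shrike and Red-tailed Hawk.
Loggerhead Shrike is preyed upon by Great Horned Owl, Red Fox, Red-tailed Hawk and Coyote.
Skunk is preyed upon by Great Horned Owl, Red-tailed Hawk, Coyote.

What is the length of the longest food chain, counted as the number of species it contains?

4 species

One longest chain: Clover → Grasshopper → Skunk → Red-tailed Hawk.
It has 4 species and 3 links.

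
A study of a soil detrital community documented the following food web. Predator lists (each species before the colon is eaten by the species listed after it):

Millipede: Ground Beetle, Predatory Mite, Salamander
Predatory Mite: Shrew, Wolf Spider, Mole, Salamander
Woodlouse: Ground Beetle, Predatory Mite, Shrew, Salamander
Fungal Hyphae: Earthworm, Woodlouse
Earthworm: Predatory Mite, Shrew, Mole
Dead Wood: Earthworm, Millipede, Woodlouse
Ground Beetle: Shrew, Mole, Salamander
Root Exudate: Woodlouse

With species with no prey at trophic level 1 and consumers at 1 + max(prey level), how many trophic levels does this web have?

Basal resources (level 1): Fungal Hyphae, Dead Wood, Root Exudate.
Dead Wood → Millipede → Ground Beetle → Mole gives Mole level 4.
No species has a prey at level 4, so no species reaches level 5.

4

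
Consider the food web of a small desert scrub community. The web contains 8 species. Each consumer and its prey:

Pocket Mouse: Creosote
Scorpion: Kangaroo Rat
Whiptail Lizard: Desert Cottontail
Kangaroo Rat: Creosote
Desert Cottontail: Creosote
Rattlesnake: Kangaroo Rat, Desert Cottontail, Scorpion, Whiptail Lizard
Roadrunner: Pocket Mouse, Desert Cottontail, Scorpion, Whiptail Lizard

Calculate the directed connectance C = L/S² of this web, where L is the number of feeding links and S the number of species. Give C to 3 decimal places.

C = 0.203

The web has S = 8 species and L = 13 feeding links.
C = L / S² = 13 / 64 = 0.2031 ≈ 0.203.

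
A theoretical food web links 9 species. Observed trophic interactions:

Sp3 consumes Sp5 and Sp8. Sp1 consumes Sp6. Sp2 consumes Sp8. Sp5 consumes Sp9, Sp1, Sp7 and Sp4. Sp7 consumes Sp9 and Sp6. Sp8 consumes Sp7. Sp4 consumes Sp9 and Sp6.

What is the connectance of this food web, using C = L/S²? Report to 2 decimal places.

The web has S = 9 species and L = 13 feeding links.
C = L / S² = 13 / 81 = 0.1605 ≈ 0.16.

C = 0.16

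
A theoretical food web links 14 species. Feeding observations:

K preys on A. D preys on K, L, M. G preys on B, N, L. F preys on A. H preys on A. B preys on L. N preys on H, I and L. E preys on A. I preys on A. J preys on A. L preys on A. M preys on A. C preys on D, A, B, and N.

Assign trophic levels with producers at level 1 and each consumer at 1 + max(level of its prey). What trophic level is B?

Trophic level 3

A is a producer → level 1.
L eats A → level 2.
B eats L → level 3.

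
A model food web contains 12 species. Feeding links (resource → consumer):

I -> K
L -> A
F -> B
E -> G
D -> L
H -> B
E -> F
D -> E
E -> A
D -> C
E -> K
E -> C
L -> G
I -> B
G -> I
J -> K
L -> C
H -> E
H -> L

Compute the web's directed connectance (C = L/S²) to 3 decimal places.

C = 0.132

The web has S = 12 species and L = 19 feeding links.
C = L / S² = 19 / 144 = 0.1319 ≈ 0.132.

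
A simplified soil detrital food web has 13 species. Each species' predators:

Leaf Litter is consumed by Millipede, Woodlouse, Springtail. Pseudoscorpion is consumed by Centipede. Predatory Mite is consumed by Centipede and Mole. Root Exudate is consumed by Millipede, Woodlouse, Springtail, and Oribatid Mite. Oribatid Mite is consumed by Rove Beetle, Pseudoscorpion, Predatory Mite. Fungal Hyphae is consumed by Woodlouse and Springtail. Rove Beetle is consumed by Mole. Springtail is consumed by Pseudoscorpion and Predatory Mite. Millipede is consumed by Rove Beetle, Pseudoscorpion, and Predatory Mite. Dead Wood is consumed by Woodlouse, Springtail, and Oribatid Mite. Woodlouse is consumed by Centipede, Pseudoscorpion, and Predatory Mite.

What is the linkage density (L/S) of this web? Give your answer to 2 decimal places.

L/S = 2.08

There are L = 27 links among S = 13 species.
L/S = 27/13 = 2.0769 ≈ 2.08.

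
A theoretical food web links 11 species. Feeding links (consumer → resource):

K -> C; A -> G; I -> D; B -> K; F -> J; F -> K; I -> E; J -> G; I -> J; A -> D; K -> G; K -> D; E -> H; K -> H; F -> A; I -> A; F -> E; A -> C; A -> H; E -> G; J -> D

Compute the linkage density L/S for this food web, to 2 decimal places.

There are L = 21 links among S = 11 species.
L/S = 21/11 = 1.9091 ≈ 1.91.

L/S = 1.91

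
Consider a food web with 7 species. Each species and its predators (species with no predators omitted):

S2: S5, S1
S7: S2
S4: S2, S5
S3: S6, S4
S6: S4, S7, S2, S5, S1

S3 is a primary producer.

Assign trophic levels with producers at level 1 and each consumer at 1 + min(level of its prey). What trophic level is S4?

Trophic level 2

S3 is a producer → level 1.
S4 eats S3 → level 2.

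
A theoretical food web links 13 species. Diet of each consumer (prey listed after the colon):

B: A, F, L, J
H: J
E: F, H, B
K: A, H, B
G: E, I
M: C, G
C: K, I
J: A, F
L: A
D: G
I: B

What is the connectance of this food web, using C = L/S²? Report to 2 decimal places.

The web has S = 13 species and L = 22 feeding links.
C = L / S² = 22 / 169 = 0.1302 ≈ 0.13.

C = 0.13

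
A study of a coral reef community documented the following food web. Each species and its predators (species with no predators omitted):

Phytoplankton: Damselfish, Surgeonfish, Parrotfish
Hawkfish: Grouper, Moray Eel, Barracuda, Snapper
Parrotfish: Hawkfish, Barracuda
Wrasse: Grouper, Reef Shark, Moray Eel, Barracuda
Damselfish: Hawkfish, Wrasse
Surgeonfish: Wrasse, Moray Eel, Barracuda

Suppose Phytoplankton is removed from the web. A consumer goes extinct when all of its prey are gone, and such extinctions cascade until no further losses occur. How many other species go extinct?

10

Remove Phytoplankton.
Round 1: Damselfish (all prey gone), Surgeonfish (all prey gone), Parrotfish (all prey gone) → extinct.
Round 2: Hawkfish (all prey gone), Wrasse (all prey gone) → extinct.
Round 3: Grouper (all prey gone), Reef Shark (all prey gone), Moray Eel (all prey gone), Barracuda (all prey gone), Snapper (all prey gone) → extinct.
No further losses. Total secondary extinctions: 10.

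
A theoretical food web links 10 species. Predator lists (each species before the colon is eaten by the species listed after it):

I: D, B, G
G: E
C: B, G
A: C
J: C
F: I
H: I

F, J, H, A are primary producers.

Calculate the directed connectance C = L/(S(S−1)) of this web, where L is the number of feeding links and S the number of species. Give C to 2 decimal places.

The web has S = 10 species and L = 10 feeding links.
C = L / (S(S−1)) = 10 / 90 = 0.1111 ≈ 0.11.

C = 0.11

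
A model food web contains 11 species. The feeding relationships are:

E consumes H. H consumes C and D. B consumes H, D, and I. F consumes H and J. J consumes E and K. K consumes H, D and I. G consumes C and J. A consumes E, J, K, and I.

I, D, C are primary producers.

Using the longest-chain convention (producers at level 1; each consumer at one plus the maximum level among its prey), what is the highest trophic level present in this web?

5

Producers (level 1): I, D, C.
D → H → E → J → F gives F level 5.
No species has a prey at level 5, so no species reaches level 6.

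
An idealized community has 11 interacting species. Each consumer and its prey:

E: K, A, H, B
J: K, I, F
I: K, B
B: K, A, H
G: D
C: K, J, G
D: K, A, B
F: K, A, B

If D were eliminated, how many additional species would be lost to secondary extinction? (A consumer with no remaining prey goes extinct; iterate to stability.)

1

Remove D.
Round 1: G (all prey gone) → extinct.
No further losses. Total secondary extinctions: 1.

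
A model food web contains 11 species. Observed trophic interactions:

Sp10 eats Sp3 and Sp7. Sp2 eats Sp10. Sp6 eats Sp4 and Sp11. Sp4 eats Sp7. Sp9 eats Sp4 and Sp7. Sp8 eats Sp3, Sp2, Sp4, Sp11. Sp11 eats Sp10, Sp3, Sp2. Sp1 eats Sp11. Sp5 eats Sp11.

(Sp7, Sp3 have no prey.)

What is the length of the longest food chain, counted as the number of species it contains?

One longest chain: Sp7 → Sp10 → Sp2 → Sp11 → Sp8.
It has 5 species and 4 links.

5 species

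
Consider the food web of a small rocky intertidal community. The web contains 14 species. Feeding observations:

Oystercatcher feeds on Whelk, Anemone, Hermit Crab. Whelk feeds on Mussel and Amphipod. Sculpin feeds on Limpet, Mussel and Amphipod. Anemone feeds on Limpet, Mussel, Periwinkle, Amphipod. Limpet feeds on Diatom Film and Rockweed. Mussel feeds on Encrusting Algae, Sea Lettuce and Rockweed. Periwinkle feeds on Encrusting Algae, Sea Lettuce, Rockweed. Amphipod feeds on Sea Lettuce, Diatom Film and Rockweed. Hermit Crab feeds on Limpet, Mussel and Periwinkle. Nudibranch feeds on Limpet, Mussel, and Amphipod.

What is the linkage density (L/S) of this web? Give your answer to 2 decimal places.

There are L = 29 links among S = 14 species.
L/S = 29/14 = 2.0714 ≈ 2.07.

L/S = 2.07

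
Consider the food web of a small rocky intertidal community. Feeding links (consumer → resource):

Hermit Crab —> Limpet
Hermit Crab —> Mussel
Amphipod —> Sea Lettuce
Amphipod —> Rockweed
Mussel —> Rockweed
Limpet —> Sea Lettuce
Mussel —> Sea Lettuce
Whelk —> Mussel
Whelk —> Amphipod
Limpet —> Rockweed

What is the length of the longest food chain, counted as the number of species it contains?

One longest chain: Sea Lettuce → Mussel → Hermit Crab.
It has 3 species and 2 links.

3 species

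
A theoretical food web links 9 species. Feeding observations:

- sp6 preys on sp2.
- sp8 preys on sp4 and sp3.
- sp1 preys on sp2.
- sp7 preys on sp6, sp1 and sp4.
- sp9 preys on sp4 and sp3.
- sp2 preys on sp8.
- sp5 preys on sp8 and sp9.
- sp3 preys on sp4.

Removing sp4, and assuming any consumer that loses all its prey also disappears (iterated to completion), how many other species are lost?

8

Remove sp4.
Round 1: sp3 (all prey gone) → extinct.
Round 2: sp8 (all prey gone), sp9 (all prey gone) → extinct.
Round 3: sp5 (all prey gone), sp2 (all prey gone) → extinct.
Round 4: sp6 (all prey gone), sp1 (all prey gone) → extinct.
Round 5: sp7 (all prey gone) → extinct.
No further losses. Total secondary extinctions: 8.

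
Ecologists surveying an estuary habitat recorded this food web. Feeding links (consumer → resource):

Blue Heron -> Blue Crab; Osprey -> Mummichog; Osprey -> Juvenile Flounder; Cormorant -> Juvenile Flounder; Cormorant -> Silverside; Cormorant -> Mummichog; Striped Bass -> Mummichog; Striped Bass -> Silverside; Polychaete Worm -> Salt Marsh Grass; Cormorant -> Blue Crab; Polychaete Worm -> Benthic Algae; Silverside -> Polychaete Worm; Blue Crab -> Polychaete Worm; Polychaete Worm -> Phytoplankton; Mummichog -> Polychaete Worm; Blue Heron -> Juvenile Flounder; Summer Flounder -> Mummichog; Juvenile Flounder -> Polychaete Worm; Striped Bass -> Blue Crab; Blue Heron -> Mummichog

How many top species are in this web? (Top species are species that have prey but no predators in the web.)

Top species (has prey, but nothing eats it): Summer Flounder, Osprey, Cormorant, Blue Heron, Striped Bass.
Count: 5.

5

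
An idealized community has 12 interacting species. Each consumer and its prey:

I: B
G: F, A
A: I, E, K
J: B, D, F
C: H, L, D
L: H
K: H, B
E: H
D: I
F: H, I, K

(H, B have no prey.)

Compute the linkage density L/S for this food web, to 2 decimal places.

There are L = 20 links among S = 12 species.
L/S = 20/12 = 1.6667 ≈ 1.67.

L/S = 1.67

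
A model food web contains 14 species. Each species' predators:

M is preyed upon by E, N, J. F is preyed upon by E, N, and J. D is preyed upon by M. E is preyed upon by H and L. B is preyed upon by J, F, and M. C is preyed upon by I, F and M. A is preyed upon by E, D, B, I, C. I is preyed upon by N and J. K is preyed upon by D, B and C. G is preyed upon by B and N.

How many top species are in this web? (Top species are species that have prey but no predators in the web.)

Top species (has prey, but nothing eats it): J, N, L, H.
Count: 4.

4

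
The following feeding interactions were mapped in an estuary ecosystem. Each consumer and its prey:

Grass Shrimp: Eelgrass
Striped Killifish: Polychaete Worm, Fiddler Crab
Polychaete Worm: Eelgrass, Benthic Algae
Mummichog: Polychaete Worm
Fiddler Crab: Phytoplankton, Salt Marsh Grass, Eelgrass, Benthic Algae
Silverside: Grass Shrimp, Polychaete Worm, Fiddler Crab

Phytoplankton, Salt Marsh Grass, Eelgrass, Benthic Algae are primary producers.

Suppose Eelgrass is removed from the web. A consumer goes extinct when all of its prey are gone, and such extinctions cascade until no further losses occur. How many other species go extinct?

Remove Eelgrass.
Round 1: Grass Shrimp (all prey gone) → extinct.
No further losses. Total secondary extinctions: 1.

1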